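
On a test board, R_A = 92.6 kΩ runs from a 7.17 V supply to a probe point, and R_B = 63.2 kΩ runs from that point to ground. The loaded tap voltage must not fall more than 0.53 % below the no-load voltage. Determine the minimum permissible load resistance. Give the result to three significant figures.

Output resistance R_th = R_A‖R_B = (92.6 × 63.2)/155.8 = 37.56 kΩ.
The fractional drop is R_th/(R_th + R_L); requiring this ≤ 0.00530 gives R_L ≥ R_th(1/0.00530 − 1) = 37.56 × 187.7 = 7.05 MΩ.

R_L(min) ≈ 7.05 MΩ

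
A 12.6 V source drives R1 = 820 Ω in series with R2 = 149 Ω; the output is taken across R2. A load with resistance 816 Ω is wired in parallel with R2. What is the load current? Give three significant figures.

R2‖R_L = 126.0 Ω; V_out = 12.6 × 126.0/946.0 = 1.678 V.
I_L = V_out / R_L = 1.678 / 816 Ω = 2.06 mA.

I_L ≈ 2.06 mA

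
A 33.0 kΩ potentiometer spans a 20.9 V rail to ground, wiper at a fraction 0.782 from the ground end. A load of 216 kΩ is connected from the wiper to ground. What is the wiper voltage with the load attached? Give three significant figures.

The wiper splits the pot into (1−α)R = 7.194 kΩ above and αR = 25.81 kΩ below.
Lower section ‖ load = 23.05 kΩ.
V_wiper = 20.9 × 23.05/(7.194 + 23.05) = 15.9 V.

V ≈ 15.9 V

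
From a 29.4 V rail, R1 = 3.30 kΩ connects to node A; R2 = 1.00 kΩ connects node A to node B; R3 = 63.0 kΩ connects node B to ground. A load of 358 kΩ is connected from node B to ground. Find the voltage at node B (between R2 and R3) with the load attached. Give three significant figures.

At node B, R3 is in parallel with the load: R3‖R_L = 53.57 kΩ.
Below node A the resistance is R2 + (R3‖R_L) = 54.57 kΩ, so V_A = 29.4 × 54.57/57.87 = 27.72 V.
Then V_B = V_A × (R3‖R_L)/(R2 + R3‖R_L) = 27.72 × 53.57/54.57 = 27.2 V.

V ≈ 27.2 V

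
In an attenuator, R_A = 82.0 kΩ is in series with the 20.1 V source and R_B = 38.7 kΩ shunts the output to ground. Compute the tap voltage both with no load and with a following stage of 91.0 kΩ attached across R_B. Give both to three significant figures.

Unloaded: 6.44 V; loaded: 5.00 V

Open-circuit: V = 20.1 × 38.7/(82.0 + 38.7) = 6.44 V.
With the load, R_B becomes R_B‖R_L = 27.15 kΩ, so V = 20.1 × 27.15/109.2 = 5.00 V.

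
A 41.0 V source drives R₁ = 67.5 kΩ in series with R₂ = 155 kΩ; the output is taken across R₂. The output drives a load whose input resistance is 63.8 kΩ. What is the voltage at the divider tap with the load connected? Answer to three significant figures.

V_out ≈ 16.4 V

The load sits in parallel with R₂: R₂‖R_L = (155 × 63.8) / (155 + 63.8) = 45.20 kΩ.
V_out = 41.0 × 45.20 / (67.5 + 45.20) = 41.0 × 45.20/112.7 = 16.4 V.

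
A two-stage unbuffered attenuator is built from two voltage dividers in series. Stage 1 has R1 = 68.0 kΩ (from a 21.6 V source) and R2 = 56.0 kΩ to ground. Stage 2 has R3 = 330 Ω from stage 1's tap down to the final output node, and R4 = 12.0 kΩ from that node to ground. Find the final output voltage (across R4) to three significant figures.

Stage 2 presents R3+R4 = 12330 Ω as a load on stage 1's tap.
Stage 1's lower leg becomes R2‖(R3+R4) = 10110 Ω, so V_mid = 21.6 × 10110/78110 = 2.795 V.
Stage 2 is itself unloaded: V_out = V_mid × R4/(R3+R4) = 2.795 × 12000/12330 = 2.72 V.

V_out ≈ 2.72 V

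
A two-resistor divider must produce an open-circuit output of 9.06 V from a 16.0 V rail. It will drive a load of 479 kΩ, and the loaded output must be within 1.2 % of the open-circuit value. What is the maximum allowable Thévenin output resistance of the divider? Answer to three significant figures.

R_th ≤ 5.82 kΩ

Loading drop = R_th/(R_th + R_L) ≤ 0.0120, so R_th ≤ R_L · ε/(1−ε) = 479 kΩ × 0.0120/0.9880 = 5.82 kΩ.
(Any R1, R2 with R2/(R1+R2) = 0.566 and R1‖R2 ≤ 5.82 kΩ will meet the spec.)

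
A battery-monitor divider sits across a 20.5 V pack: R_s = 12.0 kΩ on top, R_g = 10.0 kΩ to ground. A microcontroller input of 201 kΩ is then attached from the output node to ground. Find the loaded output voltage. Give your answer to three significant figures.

V_out ≈ 9.07 V

The load sits in parallel with R_g: R_g‖R_L = (10.0 × 201) / (10.0 + 201) = 9.526 kΩ.
V_out = 20.5 × 9.526 / (12.0 + 9.526) = 20.5 × 9.526/21.53 = 9.07 V.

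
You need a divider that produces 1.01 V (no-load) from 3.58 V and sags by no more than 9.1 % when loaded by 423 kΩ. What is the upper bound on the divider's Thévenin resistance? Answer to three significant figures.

R_th ≤ 42.3 kΩ

Loading drop = R_th/(R_th + R_L) ≤ 0.0910, so R_th ≤ R_L · ε/(1−ε) = 423 kΩ × 0.0910/0.9090 = 42.3 kΩ.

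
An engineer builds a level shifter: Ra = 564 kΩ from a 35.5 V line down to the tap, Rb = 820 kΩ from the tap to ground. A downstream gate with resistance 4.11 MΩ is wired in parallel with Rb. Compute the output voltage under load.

The load sits in parallel with Rb: Rb‖R_L = (820 × 4110) / (820 + 4110) = 683.6 kΩ.
V_out = 35.5 × 683.6 / (564 + 683.6) = 35.5 × 683.6/1248 = 19.5 V.

V_out ≈ 19.5 V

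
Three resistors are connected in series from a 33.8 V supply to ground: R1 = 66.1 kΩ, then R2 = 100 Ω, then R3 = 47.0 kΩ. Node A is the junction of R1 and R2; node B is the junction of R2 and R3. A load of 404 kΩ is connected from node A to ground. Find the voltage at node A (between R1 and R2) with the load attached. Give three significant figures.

V ≈ 13.2 V

Below node A the series string R2+R3 = 47100 Ω sits in parallel with the 404000 Ω load: 42180 Ω.
V_A = 33.8 × 42180/(66100 + 42180) = 13.2 V.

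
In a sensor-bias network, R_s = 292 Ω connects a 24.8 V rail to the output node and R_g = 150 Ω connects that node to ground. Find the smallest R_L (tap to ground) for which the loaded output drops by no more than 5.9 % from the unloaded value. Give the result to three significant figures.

Output resistance R_th = R_s‖R_g = (292 × 150)/442.0 = 99.10 Ω.
The fractional drop is R_th/(R_th + R_L); requiring this ≤ 0.0590 gives R_L ≥ R_th(1/0.0590 − 1) = 99.10 × 15.95 = 1.58 kΩ.

R_L(min) ≈ 1.58 kΩ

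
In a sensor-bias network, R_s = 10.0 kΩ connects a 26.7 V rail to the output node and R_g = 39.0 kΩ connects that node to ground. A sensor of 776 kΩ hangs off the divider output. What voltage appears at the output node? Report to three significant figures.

V_out ≈ 21.0 V

The load sits in parallel with R_g: R_g‖R_L = (39.0 × 776) / (39.0 + 776) = 37.13 kΩ.
V_out = 26.7 × 37.13 / (10.0 + 37.13) = 26.7 × 37.13/47.13 = 21.0 V.
(Unloaded it would have been 21.3 V.)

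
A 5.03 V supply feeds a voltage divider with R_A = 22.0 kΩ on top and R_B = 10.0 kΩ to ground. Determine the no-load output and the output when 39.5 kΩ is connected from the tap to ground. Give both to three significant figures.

Unloaded: 1.57 V; loaded: 1.34 V

Open-circuit: V = 5.03 × 10.0/(22.0 + 10.0) = 1.57 V.
With the load, R_B becomes R_B‖R_L = 7.980 kΩ, so V = 5.03 × 7.980/29.98 = 1.34 V.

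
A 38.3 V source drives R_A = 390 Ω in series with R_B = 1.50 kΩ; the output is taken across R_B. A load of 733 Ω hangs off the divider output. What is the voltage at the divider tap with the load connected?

V_out ≈ 21.4 V

The load sits in parallel with R_B: R_B‖R_L = (1500 × 733) / (1500 + 733) = 492.4 Ω.
V_out = 38.3 × 492.4 / (390 + 492.4) = 38.3 × 492.4/882.4 = 21.4 V.
(Unloaded it would have been 30.4 V.)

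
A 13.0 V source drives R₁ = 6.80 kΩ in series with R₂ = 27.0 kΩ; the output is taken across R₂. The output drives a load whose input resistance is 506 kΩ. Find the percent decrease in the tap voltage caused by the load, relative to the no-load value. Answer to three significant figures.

The divider's output (Thévenin) resistance is R₁‖R₂ = 5.432 kΩ.
Fractional drop under load = R_th/(R_th + R_L) = 5.432 / (5.432 + 506) = 0.01062.
So the output falls by 1.06 %.

1.06 %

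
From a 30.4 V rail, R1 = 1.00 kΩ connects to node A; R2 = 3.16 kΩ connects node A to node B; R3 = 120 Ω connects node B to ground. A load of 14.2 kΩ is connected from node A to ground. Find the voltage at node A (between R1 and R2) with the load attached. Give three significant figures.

V ≈ 22.1 V

Below node A the series string R2+R3 = 3280 Ω sits in parallel with the 14200 Ω load: 2665 Ω.
V_A = 30.4 × 2665/(1000 + 2665) = 22.1 V.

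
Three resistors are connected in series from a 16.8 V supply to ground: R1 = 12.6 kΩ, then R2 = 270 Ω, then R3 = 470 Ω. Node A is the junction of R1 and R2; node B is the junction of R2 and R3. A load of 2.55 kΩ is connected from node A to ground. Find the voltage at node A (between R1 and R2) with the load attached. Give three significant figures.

Below node A the series string R2+R3 = 740.0 Ω sits in parallel with the 2550 Ω load: 573.6 Ω.
V_A = 16.8 × 573.6/(12600 + 573.6) = 0.731 V.

V ≈ 0.731 V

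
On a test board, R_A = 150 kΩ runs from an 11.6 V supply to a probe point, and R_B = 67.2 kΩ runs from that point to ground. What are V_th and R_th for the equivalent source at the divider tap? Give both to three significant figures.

V_th is the open-circuit tap voltage: 11.6 × 67.2/(150 + 67.2) = 3.59 V.
With the supply zeroed, R_A and R_B appear in parallel from the tap: R_th = R_A‖R_B = (150 × 67.2)/217.2 = 46.4 kΩ.

V_th = 3.59 V, R_th = 46.4 kΩ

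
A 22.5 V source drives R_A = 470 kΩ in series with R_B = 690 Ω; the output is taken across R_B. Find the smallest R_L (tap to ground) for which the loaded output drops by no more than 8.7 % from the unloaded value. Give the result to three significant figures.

R_L(min) ≈ 7.23 kΩ

Output resistance R_th = R_A‖R_B = (470000 × 690)/470700 = 689.0 Ω.
The fractional drop is R_th/(R_th + R_L); requiring this ≤ 0.0870 gives R_L ≥ R_th(1/0.0870 − 1) = 689.0 × 10.49 = 7.23 kΩ.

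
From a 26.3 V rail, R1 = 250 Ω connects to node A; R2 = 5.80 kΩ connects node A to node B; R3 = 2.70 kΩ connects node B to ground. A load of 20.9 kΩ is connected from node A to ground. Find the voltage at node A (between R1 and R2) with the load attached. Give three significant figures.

V ≈ 25.3 V

Below node A the series string R2+R3 = 8500 Ω sits in parallel with the 20900 Ω load: 6043 Ω.
V_A = 26.3 × 6043/(250 + 6043) = 25.3 V.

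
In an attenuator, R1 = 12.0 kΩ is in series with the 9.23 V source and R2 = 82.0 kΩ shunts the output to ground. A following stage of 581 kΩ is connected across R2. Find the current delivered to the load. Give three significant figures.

I_L ≈ 0.0136 mA

R2‖R_L = 71.86 kΩ; V_out = 9.23 × 71.86/83.86 = 7.909 V.
I_L = V_out / R_L = 7.909 / 581 kΩ = 0.0136 mA.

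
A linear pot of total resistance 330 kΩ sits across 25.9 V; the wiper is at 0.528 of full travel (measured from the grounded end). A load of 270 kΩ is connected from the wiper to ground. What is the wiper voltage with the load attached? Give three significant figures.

The wiper splits the pot into (1−α)R = 155.8 kΩ above and αR = 174.2 kΩ below.
Lower section ‖ load = 105.9 kΩ.
V_wiper = 25.9 × 105.9/(155.8 + 105.9) = 10.5 V.

V ≈ 10.5 V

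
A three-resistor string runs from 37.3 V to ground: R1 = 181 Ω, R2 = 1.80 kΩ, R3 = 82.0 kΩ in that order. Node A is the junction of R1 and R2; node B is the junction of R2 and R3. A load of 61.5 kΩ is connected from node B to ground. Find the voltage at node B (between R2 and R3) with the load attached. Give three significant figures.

V ≈ 35.3 V

At node B, R3 is in parallel with the load: R3‖R_L = 35140 Ω.
Below node A the resistance is R2 + (R3‖R_L) = 36940 Ω, so V_A = 37.3 × 36940/37120 = 37.12 V.
Then V_B = V_A × (R3‖R_L)/(R2 + R3‖R_L) = 37.12 × 35140/36940 = 35.3 V.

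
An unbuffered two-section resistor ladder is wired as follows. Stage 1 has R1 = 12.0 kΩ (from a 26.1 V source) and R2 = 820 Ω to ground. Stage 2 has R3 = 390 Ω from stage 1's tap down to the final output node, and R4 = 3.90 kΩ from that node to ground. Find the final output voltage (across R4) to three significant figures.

Stage 2 presents R3+R4 = 4290 Ω as a load on stage 1's tap.
Stage 1's lower leg becomes R2‖(R3+R4) = 688.4 Ω, so V_mid = 26.1 × 688.4/12690 = 1.416 V.
Stage 2 is itself unloaded: V_out = V_mid × R4/(R3+R4) = 1.416 × 3900/4290 = 1.29 V.

V_out ≈ 1.29 V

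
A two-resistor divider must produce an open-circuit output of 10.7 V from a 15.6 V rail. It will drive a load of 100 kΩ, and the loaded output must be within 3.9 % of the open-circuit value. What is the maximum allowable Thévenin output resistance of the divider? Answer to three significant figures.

R_th ≤ 4.06 kΩ

Loading drop = R_th/(R_th + R_L) ≤ 0.0390, so R_th ≤ R_L · ε/(1−ε) = 100 kΩ × 0.0390/0.9610 = 4.06 kΩ.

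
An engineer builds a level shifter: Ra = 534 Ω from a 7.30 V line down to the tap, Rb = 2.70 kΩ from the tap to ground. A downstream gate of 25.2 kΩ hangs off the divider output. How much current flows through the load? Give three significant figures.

I_L ≈ 0.238 mA

Rb‖R_L = 2439 Ω; V_out = 7.30 × 2439/2973 = 5.989 V.
I_L = V_out / R_L = 5.989 / 25.2 kΩ = 0.238 mA.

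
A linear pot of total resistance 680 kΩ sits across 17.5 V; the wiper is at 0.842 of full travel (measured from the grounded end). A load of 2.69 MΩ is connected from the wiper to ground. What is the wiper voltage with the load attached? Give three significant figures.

The wiper splits the pot into (1−α)R = 107.4 kΩ above and αR = 572.6 kΩ below.
Lower section ‖ load = 472.1 kΩ.
V_wiper = 17.5 × 472.1/(107.4 + 472.1) = 14.3 V.

V ≈ 14.3 V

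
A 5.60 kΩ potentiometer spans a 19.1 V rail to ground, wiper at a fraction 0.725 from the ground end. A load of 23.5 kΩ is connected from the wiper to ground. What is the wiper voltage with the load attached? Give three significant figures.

V ≈ 13.2 V

The wiper splits the pot into (1−α)R = 1.540 kΩ above and αR = 4.060 kΩ below.
Lower section ‖ load = 3.462 kΩ.
V_wiper = 19.1 × 3.462/(1.540 + 3.462) = 13.2 V.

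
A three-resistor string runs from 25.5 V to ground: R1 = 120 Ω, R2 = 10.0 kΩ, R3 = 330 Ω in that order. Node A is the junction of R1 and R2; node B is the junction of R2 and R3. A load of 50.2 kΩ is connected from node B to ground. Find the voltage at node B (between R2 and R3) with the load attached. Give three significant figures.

V ≈ 0.800 V

At node B, R3 is in parallel with the load: R3‖R_L = 327.8 Ω.
Below node A the resistance is R2 + (R3‖R_L) = 10330 Ω, so V_A = 25.5 × 10330/10450 = 25.21 V.
Then V_B = V_A × (R3‖R_L)/(R2 + R3‖R_L) = 25.21 × 327.8/10330 = 0.800 V.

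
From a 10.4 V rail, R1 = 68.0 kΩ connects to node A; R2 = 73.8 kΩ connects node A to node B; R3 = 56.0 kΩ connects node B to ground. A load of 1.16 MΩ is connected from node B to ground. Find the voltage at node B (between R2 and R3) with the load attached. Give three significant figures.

V ≈ 2.85 V

At node B, R3 is in parallel with the load: R3‖R_L = 53.42 kΩ.
Below node A the resistance is R2 + (R3‖R_L) = 127.2 kΩ, so V_A = 10.4 × 127.2/195.2 = 6.777 V.
Then V_B = V_A × (R3‖R_L)/(R2 + R3‖R_L) = 6.777 × 53.42/127.2 = 2.85 V.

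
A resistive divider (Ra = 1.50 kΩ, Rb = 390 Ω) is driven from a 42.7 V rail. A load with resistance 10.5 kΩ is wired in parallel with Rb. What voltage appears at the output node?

V_out ≈ 8.56 V

The load sits in parallel with Rb: Rb‖R_L = (390 × 10500) / (390 + 10500) = 376.0 Ω.
V_out = 42.7 × 376.0 / (1500 + 376.0) = 42.7 × 376.0/1876 = 8.56 V.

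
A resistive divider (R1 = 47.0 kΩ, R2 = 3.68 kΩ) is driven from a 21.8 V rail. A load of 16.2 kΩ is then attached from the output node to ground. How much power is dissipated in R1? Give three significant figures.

P ≈ 8.93 mW

Total resistance from the source is R1 + (R2‖R_L) = 50.00 kΩ, so I = 21.8/50.00 kΩ = 0.4360 mA.
P = I²·R1 = (0.4360 mA)² × 47.0 kΩ = 8.93 mW.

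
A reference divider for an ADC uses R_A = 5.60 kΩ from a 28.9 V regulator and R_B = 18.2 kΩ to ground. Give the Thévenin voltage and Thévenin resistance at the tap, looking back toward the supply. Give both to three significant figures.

V_th is the open-circuit tap voltage: 28.9 × 18.2/(5.60 + 18.2) = 22.1 V.
With the supply zeroed, R_A and R_B appear in parallel from the tap: R_th = R_A‖R_B = (5.60 × 18.2)/23.80 = 4.28 kΩ.

V_th = 22.1 V, R_th = 4.28 kΩ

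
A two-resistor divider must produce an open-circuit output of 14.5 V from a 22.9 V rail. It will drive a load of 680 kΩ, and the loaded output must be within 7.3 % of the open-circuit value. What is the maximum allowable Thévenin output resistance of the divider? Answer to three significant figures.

R_th ≤ 53.5 kΩ

Loading drop = R_th/(R_th + R_L) ≤ 0.0730, so R_th ≤ R_L · ε/(1−ε) = 680 kΩ × 0.0730/0.9270 = 53.5 kΩ.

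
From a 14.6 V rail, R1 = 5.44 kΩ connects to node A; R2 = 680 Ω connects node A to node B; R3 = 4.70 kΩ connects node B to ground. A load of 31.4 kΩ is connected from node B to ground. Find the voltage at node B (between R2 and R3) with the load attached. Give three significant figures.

V ≈ 5.85 V

At node B, R3 is in parallel with the load: R3‖R_L = 4088 Ω.
Below node A the resistance is R2 + (R3‖R_L) = 4768 Ω, so V_A = 14.6 × 4768/10210 = 6.820 V.
Then V_B = V_A × (R3‖R_L)/(R2 + R3‖R_L) = 6.820 × 4088/4768 = 5.85 V.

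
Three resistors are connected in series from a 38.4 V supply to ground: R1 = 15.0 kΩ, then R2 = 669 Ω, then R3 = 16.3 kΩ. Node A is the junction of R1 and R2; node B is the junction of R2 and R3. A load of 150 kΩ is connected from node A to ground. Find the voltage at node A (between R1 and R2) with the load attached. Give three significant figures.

Below node A the series string R2+R3 = 16970 Ω sits in parallel with the 150000 Ω load: 15240 Ω.
V_A = 38.4 × 15240/(15000 + 15240) = 19.4 V.

V ≈ 19.4 V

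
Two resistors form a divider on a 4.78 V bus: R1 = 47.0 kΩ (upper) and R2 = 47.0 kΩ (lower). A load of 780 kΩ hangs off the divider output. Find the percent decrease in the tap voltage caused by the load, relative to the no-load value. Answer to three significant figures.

2.92 %

The divider's output (Thévenin) resistance is R1‖R2 = 23.50 kΩ.
Fractional drop under load = R_th/(R_th + R_L) = 23.50 / (23.50 + 780) = 0.02925.
So the output falls by 2.92 %.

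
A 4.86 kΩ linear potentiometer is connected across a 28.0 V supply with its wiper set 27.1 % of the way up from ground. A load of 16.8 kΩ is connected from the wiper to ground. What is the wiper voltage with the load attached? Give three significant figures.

The wiper splits the pot into (1−α)R = 3.543 kΩ above and αR = 1.317 kΩ below.
Lower section ‖ load = 1.221 kΩ.
V_wiper = 28.0 × 1.221/(3.543 + 1.221) = 7.18 V.

V ≈ 7.18 V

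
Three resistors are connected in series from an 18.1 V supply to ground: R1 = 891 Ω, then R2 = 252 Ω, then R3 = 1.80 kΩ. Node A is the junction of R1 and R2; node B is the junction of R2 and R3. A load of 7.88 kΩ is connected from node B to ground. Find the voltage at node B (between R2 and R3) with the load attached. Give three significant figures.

At node B, R3 is in parallel with the load: R3‖R_L = 1465 Ω.
Below node A the resistance is R2 + (R3‖R_L) = 1717 Ω, so V_A = 18.1 × 1717/2608 = 11.92 V.
Then V_B = V_A × (R3‖R_L)/(R2 + R3‖R_L) = 11.92 × 1465/1717 = 10.2 V.

V ≈ 10.2 V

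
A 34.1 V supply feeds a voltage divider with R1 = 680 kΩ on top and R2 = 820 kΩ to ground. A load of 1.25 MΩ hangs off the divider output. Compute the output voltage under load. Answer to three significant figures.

V_out ≈ 14.4 V

The load sits in parallel with R2: R2‖R_L = (820 × 1250) / (820 + 1250) = 495.2 kΩ.
V_out = 34.1 × 495.2 / (680 + 495.2) = 34.1 × 495.2/1175 = 14.4 V.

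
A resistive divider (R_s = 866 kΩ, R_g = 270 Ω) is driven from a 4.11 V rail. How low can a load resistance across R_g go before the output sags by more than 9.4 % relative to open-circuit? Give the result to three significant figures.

R_L(min) ≈ 2.60 kΩ

Output resistance R_th = R_s‖R_g = (866000 × 270)/866300 = 269.9 Ω.
The fractional drop is R_th/(R_th + R_L); requiring this ≤ 0.0940 gives R_L ≥ R_th(1/0.0940 − 1) = 269.9 × 9.638 = 2.60 kΩ.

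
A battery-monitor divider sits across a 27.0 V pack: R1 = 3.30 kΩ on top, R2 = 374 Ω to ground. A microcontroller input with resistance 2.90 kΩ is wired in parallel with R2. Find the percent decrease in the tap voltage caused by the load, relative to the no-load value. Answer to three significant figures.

10.4 %

Unloaded V = 27.0 × 374/3674 = 2.7485 V.
Loaded: R2‖R_L = 331.3 Ω, giving V = 27.0 × 331.3/3631 = 2.4632 V.
Drop = (2.7485 − 2.4632) / 2.7485 = 10.4 %.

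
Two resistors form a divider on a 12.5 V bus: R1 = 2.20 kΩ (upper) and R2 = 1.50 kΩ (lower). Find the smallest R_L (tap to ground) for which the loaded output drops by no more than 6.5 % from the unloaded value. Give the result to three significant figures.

Output resistance R_th = R1‖R2 = (2200 × 1500)/3700 = 891.9 Ω.
The fractional drop is R_th/(R_th + R_L); requiring this ≤ 0.0650 gives R_L ≥ R_th(1/0.0650 − 1) = 891.9 × 14.38 = 12.8 kΩ.

R_L(min) ≈ 12.8 kΩ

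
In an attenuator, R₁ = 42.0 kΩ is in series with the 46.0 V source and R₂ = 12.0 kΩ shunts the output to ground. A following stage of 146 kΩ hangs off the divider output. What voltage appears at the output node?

V_out ≈ 9.61 V

The load sits in parallel with R₂: R₂‖R_L = (12.0 × 146) / (12.0 + 146) = 11.09 kΩ.
V_out = 46.0 × 11.09 / (42.0 + 11.09) = 46.0 × 11.09/53.09 = 9.61 V.
(Unloaded it would have been 10.2 V.)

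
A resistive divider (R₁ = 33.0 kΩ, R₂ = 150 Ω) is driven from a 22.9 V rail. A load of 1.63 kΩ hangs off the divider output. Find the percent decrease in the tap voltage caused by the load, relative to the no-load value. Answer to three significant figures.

8.39 %

Unloaded V = 22.9 × 150/33150 = 0.10362 V.
Loaded: R₂‖R_L = 137.4 Ω, giving V = 22.9 × 137.4/33140 = 0.094924 V.
Drop = (0.10362 − 0.094924) / 0.10362 = 8.39 %.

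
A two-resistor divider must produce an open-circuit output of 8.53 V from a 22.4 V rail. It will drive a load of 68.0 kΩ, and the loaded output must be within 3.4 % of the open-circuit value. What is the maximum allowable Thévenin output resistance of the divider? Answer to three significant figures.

R_th ≤ 2.39 kΩ

Loading drop = R_th/(R_th + R_L) ≤ 0.0340, so R_th ≤ R_L · ε/(1−ε) = 68.0 kΩ × 0.0340/0.9660 = 2.39 kΩ.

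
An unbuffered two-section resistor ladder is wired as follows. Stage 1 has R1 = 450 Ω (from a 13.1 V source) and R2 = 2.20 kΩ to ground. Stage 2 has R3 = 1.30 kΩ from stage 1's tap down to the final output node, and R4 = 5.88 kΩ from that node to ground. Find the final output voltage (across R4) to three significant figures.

Stage 2 presents R3+R4 = 7180 Ω as a load on stage 1's tap.
Stage 1's lower leg becomes R2‖(R3+R4) = 1684 Ω, so V_mid = 13.1 × 1684/2134 = 10.34 V.
Stage 2 is itself unloaded: V_out = V_mid × R4/(R3+R4) = 10.34 × 5880/7180 = 8.47 V.

V_out ≈ 8.47 V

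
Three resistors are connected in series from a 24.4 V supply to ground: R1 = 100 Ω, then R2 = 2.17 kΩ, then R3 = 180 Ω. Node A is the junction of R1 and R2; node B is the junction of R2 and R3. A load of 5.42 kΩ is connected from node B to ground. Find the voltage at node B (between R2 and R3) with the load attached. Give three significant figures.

At node B, R3 is in parallel with the load: R3‖R_L = 174.2 Ω.
Below node A the resistance is R2 + (R3‖R_L) = 2344 Ω, so V_A = 24.4 × 2344/2444 = 23.40 V.
Then V_B = V_A × (R3‖R_L)/(R2 + R3‖R_L) = 23.40 × 174.2/2344 = 1.74 V.

V ≈ 1.74 V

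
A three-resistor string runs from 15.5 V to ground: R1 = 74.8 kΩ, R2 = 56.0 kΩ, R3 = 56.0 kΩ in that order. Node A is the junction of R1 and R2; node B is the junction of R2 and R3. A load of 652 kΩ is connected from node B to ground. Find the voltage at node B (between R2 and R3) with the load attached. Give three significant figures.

V ≈ 4.38 V

At node B, R3 is in parallel with the load: R3‖R_L = 51.57 kΩ.
Below node A the resistance is R2 + (R3‖R_L) = 107.6 kΩ, so V_A = 15.5 × 107.6/182.4 = 9.143 V.
Then V_B = V_A × (R3‖R_L)/(R2 + R3‖R_L) = 9.143 × 51.57/107.6 = 4.38 V.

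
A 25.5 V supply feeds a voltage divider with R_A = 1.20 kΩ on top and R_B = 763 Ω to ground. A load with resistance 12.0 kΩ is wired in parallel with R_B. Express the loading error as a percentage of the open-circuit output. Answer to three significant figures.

The divider's output (Thévenin) resistance is R_A‖R_B = 466.4 Ω.
Fractional drop under load = R_th/(R_th + R_L) = 466.4 / (466.4 + 12000) = 0.03741.
So the output falls by 3.74 %.

3.74 %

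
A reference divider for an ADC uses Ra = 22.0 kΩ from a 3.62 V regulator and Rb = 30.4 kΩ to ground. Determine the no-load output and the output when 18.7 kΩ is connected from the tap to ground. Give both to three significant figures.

Unloaded: 2.10 V; loaded: 1.25 V

Open-circuit: V = 3.62 × 30.4/(22.0 + 30.4) = 2.10 V.
With the load, Rb becomes Rb‖R_L = 11.58 kΩ, so V = 3.62 × 11.58/33.58 = 1.25 V.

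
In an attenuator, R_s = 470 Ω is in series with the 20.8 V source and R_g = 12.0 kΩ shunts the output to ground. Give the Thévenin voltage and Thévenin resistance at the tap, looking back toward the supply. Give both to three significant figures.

V_th is the open-circuit tap voltage: 20.8 × 12000/(470 + 12000) = 20.0 V.
With the supply zeroed, R_s and R_g appear in parallel from the tap: R_th = R_s‖R_g = (470 × 12000)/12470 = 452 Ω.

V_th = 20.0 V, R_th = 452 Ω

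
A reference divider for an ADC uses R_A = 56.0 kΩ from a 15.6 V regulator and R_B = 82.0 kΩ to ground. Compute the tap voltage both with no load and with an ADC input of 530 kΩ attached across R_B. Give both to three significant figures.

Open-circuit: V = 15.6 × 82.0/(56.0 + 82.0) = 9.27 V.
With the load, R_B becomes R_B‖R_L = 71.01 kΩ, so V = 15.6 × 71.01/127.0 = 8.72 V.

Unloaded: 9.27 V; loaded: 8.72 V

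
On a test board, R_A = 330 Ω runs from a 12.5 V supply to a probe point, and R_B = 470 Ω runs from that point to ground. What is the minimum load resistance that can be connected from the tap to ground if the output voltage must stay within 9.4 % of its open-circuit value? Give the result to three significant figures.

Output resistance R_th = R_A‖R_B = (330 × 470)/800.0 = 193.9 Ω.
The fractional drop is R_th/(R_th + R_L); requiring this ≤ 0.0940 gives R_L ≥ R_th(1/0.0940 − 1) = 193.9 × 9.638 = 1.87 kΩ.

R_L(min) ≈ 1.87 kΩ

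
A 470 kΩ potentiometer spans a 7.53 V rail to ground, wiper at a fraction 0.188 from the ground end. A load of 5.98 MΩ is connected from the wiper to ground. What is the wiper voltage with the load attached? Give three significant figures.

The wiper splits the pot into (1−α)R = 381.6 kΩ above and αR = 88.36 kΩ below.
Lower section ‖ load = 87.07 kΩ.
V_wiper = 7.53 × 87.07/(381.6 + 87.07) = 1.40 V.

V ≈ 1.40 V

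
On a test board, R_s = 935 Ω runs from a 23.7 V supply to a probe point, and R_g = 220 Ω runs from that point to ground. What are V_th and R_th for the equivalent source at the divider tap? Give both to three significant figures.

V_th = 4.51 V, R_th = 178 Ω

V_th is the open-circuit tap voltage: 23.7 × 220/(935 + 220) = 4.51 V.
With the supply zeroed, R_s and R_g appear in parallel from the tap: R_th = R_s‖R_g = (935 × 220)/1155 = 178 Ω.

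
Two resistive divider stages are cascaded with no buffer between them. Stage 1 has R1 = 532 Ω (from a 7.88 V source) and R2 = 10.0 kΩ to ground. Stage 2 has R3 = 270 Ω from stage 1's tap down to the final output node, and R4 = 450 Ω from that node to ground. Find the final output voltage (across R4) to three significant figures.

V_out ≈ 2.75 V

Stage 2 presents R3+R4 = 720.0 Ω as a load on stage 1's tap.
Stage 1's lower leg becomes R2‖(R3+R4) = 671.6 Ω, so V_mid = 7.88 × 671.6/1204 = 4.397 V.
Stage 2 is itself unloaded: V_out = V_mid × R4/(R3+R4) = 4.397 × 450/720.0 = 2.75 V.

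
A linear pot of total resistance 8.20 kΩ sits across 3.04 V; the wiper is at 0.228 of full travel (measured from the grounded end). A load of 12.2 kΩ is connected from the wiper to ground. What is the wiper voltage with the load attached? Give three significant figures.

The wiper splits the pot into (1−α)R = 6.330 kΩ above and αR = 1.870 kΩ below.
Lower section ‖ load = 1.621 kΩ.
V_wiper = 3.04 × 1.621/(6.330 + 1.621) = 0.620 V.

V ≈ 0.620 V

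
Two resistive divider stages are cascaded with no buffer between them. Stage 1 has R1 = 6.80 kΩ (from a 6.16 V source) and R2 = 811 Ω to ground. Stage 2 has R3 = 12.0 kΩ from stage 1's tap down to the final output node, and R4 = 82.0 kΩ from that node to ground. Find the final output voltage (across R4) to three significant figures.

Stage 2 presents R3+R4 = 94000 Ω as a load on stage 1's tap.
Stage 1's lower leg becomes R2‖(R3+R4) = 804.1 Ω, so V_mid = 6.16 × 804.1/7604 = 0.6514 V.
Stage 2 is itself unloaded: V_out = V_mid × R4/(R3+R4) = 0.6514 × 82000/94000 = 0.568 V.

V_out ≈ 0.568 V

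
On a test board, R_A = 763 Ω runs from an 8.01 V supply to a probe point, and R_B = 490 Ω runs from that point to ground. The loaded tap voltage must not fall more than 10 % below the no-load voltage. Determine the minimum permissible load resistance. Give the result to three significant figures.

R_L(min) ≈ 2.69 kΩ

Output resistance R_th = R_A‖R_B = (763 × 490)/1253 = 298.4 Ω.
The fractional drop is R_th/(R_th + R_L); requiring this ≤ 0.100 gives R_L ≥ R_th(1/0.100 − 1) = 298.4 × 9.000 = 2.69 kΩ.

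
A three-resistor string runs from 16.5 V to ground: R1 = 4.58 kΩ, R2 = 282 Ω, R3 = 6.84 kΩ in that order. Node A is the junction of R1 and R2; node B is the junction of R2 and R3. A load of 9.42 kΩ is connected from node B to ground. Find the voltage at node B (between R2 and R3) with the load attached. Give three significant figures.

At node B, R3 is in parallel with the load: R3‖R_L = 3963 Ω.
Below node A the resistance is R2 + (R3‖R_L) = 4245 Ω, so V_A = 16.5 × 4245/8825 = 7.936 V.
Then V_B = V_A × (R3‖R_L)/(R2 + R3‖R_L) = 7.936 × 3963/4245 = 7.41 V.

V ≈ 7.41 V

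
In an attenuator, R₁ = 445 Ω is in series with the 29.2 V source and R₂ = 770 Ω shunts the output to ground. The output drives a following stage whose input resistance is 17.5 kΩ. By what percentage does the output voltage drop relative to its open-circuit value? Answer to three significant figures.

The divider's output (Thévenin) resistance is R₁‖R₂ = 282.0 Ω.
Fractional drop under load = R_th/(R_th + R_L) = 282.0 / (282.0 + 17500) = 0.01586.
So the output falls by 1.59 %.

1.59 %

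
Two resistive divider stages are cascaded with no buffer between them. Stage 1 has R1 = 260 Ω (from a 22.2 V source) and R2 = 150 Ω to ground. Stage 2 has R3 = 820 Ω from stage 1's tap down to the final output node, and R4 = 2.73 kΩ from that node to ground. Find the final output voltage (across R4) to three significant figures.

Stage 2 presents R3+R4 = 3550 Ω as a load on stage 1's tap.
Stage 1's lower leg becomes R2‖(R3+R4) = 143.9 Ω, so V_mid = 22.2 × 143.9/403.9 = 7.910 V.
Stage 2 is itself unloaded: V_out = V_mid × R4/(R3+R4) = 7.910 × 2730/3550 = 6.08 V.

V_out ≈ 6.08 V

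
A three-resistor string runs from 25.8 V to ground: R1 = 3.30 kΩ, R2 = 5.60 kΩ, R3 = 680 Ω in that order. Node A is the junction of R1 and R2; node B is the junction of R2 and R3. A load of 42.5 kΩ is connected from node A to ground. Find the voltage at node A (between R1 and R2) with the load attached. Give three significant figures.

Below node A the series string R2+R3 = 6280 Ω sits in parallel with the 42500 Ω load: 5472 Ω.
V_A = 25.8 × 5472/(3300 + 5472) = 16.1 V.

V ≈ 16.1 V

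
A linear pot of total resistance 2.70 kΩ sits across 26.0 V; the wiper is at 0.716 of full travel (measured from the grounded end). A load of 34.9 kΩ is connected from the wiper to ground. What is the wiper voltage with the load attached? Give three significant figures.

The wiper splits the pot into (1−α)R = 766.8 Ω above and αR = 1933 Ω below.
Lower section ‖ load = 1832 Ω.
V_wiper = 26.0 × 1832/(766.8 + 1832) = 18.3 V.

V ≈ 18.3 V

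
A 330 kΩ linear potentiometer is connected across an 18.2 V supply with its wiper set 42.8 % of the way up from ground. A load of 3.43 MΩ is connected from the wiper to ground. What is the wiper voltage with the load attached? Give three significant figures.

V ≈ 7.61 V

The wiper splits the pot into (1−α)R = 188.8 kΩ above and αR = 141.2 kΩ below.
Lower section ‖ load = 135.7 kΩ.
V_wiper = 18.2 × 135.7/(188.8 + 135.7) = 7.61 V.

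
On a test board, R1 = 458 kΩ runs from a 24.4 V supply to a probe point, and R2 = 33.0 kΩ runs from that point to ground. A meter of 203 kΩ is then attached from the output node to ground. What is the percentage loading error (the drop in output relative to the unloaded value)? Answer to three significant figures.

The divider's output (Thévenin) resistance is R1‖R2 = 30.78 kΩ.
Fractional drop under load = R_th/(R_th + R_L) = 30.78 / (30.78 + 203) = 0.1317.
So the output falls by 13.2 %.

13.2 %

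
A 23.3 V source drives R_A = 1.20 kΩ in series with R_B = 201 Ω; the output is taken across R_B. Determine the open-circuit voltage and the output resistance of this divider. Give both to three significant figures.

V_th = 3.34 V, R_th = 172 Ω

V_th is the open-circuit tap voltage: 23.3 × 201/(1200 + 201) = 3.34 V.
With the supply zeroed, R_A and R_B appear in parallel from the tap: R_th = R_A‖R_B = (1200 × 201)/1401 = 172 Ω.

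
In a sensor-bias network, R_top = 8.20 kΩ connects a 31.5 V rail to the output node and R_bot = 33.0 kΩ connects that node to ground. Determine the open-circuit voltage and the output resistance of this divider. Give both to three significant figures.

V_th = 25.2 V, R_th = 6.57 kΩ

V_th is the open-circuit tap voltage: 31.5 × 33.0/(8.20 + 33.0) = 25.2 V.
With the supply zeroed, R_top and R_bot appear in parallel from the tap: R_th = R_top‖R_bot = (8.20 × 33.0)/41.20 = 6.57 kΩ.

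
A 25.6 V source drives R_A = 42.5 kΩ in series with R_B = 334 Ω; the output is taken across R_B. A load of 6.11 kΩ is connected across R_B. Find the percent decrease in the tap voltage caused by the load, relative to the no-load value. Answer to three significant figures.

The divider's output (Thévenin) resistance is R_A‖R_B = 331.4 Ω.
Fractional drop under load = R_th/(R_th + R_L) = 331.4 / (331.4 + 6110) = 0.05145.
So the output falls by 5.14 %.

5.14 %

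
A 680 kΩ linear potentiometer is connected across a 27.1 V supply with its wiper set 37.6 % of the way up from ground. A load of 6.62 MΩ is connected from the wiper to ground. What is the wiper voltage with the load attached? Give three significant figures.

The wiper splits the pot into (1−α)R = 424.3 kΩ above and αR = 255.7 kΩ below.
Lower section ‖ load = 246.2 kΩ.
V_wiper = 27.1 × 246.2/(424.3 + 246.2) = 9.95 V.

V ≈ 9.95 V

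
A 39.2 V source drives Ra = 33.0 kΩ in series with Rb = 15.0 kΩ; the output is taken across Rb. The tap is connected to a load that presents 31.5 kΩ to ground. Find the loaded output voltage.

V_out ≈ 9.23 V

The load sits in parallel with Rb: Rb‖R_L = (15.0 × 31.5) / (15.0 + 31.5) = 10.16 kΩ.
V_out = 39.2 × 10.16 / (33.0 + 10.16) = 39.2 × 10.16/43.16 = 9.23 V.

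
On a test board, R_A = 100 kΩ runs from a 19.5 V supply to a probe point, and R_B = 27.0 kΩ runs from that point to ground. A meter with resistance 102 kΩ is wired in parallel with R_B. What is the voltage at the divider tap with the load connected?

V_out ≈ 3.43 V

The load sits in parallel with R_B: R_B‖R_L = (27.0 × 102) / (27.0 + 102) = 21.35 kΩ.
V_out = 19.5 × 21.35 / (100 + 21.35) = 19.5 × 21.35/121.3 = 3.43 V.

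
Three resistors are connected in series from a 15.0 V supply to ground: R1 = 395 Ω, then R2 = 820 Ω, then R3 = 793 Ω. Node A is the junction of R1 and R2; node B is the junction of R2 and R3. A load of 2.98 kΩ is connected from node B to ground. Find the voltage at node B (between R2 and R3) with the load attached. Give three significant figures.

V ≈ 5.10 V

At node B, R3 is in parallel with the load: R3‖R_L = 626.3 Ω.
Below node A the resistance is R2 + (R3‖R_L) = 1446 Ω, so V_A = 15.0 × 1446/1841 = 11.78 V.
Then V_B = V_A × (R3‖R_L)/(R2 + R3‖R_L) = 11.78 × 626.3/1446 = 5.10 V.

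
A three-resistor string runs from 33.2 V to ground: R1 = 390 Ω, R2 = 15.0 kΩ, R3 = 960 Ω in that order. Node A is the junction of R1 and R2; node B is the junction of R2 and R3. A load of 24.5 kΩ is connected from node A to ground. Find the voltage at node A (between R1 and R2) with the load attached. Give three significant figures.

V ≈ 31.9 V

Below node A the series string R2+R3 = 15960 Ω sits in parallel with the 24500 Ω load: 9664 Ω.
V_A = 33.2 × 9664/(390 + 9664) = 31.9 V.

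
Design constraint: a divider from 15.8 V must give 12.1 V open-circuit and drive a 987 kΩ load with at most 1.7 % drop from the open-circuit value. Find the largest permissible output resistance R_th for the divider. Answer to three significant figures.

Loading drop = R_th/(R_th + R_L) ≤ 0.0170, so R_th ≤ R_L · ε/(1−ε) = 987 kΩ × 0.0170/0.9830 = 17.1 kΩ.
(Any R1, R2 with R2/(R1+R2) = 0.766 and R1‖R2 ≤ 17.1 kΩ will meet the spec.)

R_th ≤ 17.1 kΩ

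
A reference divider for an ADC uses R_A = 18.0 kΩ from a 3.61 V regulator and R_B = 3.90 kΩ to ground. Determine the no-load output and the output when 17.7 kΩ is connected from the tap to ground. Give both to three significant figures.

Unloaded: 0.643 V; loaded: 0.544 V

Open-circuit: V = 3.61 × 3.90/(18.0 + 3.90) = 0.643 V.
With the load, R_B becomes R_B‖R_L = 3.196 kΩ, so V = 3.61 × 3.196/21.20 = 0.544 V.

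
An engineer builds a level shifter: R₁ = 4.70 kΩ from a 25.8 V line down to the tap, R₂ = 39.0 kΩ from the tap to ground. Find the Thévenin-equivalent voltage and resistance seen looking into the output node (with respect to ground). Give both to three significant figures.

V_th = 23.0 V, R_th = 4.19 kΩ

V_th is the open-circuit tap voltage: 25.8 × 39.0/(4.70 + 39.0) = 23.0 V.
With the supply zeroed, R₁ and R₂ appear in parallel from the tap: R_th = R₁‖R₂ = (4.70 × 39.0)/43.70 = 4.19 kΩ.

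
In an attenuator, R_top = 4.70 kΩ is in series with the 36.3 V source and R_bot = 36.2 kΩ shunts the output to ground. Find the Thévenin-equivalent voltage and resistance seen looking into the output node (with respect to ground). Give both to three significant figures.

V_th = 32.1 V, R_th = 4.16 kΩ

V_th is the open-circuit tap voltage: 36.3 × 36.2/(4.70 + 36.2) = 32.1 V.
With the supply zeroed, R_top and R_bot appear in parallel from the tap: R_th = R_top‖R_bot = (4.70 × 36.2)/40.90 = 4.16 kΩ.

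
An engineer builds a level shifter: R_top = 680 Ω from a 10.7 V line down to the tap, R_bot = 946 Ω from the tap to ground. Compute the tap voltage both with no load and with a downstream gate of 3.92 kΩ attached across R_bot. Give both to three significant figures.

Unloaded: 6.23 V; loaded: 5.65 V

Open-circuit: V = 10.7 × 946/(680 + 946) = 6.23 V.
With the load, R_bot becomes R_bot‖R_L = 762.1 Ω, so V = 10.7 × 762.1/1442 = 5.65 V.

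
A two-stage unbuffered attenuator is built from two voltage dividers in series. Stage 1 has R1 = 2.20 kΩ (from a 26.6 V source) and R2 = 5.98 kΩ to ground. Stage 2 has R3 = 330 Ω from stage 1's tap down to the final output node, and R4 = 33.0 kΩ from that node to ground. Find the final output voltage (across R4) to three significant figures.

V_out ≈ 18.4 V

Stage 2 presents R3+R4 = 33330 Ω as a load on stage 1's tap.
Stage 1's lower leg becomes R2‖(R3+R4) = 5070 Ω, so V_mid = 26.6 × 5070/7270 = 18.55 V.
Stage 2 is itself unloaded: V_out = V_mid × R4/(R3+R4) = 18.55 × 33000/33330 = 18.4 V.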